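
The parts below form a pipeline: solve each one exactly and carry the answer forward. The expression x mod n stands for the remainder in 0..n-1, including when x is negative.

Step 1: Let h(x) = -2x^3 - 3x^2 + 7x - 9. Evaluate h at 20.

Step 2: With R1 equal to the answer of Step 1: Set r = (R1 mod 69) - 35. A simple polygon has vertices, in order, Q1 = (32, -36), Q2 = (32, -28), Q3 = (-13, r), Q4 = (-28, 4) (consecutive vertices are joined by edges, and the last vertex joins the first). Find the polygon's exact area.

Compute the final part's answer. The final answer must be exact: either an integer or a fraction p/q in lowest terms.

600

Step 1: -2*(20)^3 - 3*(20)^2 + 7*(20)^1 - 9 = (-16000) + (-1200) + (140) + (-9) = -17069; answer -17069
Step 2: R1 = -17069; r = 8; cross terms: (32*-28 - 32*-36)=256, (32*8 - -13*-28)=-108, (-13*4 - -28*8)=172, (-28*-36 - 32*4)=880; twice the area = |1200| = 1200; area = 600; answer 600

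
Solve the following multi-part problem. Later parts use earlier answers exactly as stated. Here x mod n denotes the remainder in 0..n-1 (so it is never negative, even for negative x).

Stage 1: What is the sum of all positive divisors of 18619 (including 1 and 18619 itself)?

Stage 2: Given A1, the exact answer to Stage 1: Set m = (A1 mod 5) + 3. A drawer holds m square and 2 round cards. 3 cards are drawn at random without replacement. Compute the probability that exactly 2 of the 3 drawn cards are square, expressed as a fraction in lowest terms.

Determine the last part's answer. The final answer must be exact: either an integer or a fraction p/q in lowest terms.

Stage 1: 18619 = 43 * 433; sigma = (1 + 43) * (1 + 433) = 44 * 434 = 19096; answer 19096
Stage 2: A1 = 19096; m = 4; total draws C(6,3) = 20; favorable C(4,2)*C(2,1) = 12; P = 3/5; answer 3/5

3/5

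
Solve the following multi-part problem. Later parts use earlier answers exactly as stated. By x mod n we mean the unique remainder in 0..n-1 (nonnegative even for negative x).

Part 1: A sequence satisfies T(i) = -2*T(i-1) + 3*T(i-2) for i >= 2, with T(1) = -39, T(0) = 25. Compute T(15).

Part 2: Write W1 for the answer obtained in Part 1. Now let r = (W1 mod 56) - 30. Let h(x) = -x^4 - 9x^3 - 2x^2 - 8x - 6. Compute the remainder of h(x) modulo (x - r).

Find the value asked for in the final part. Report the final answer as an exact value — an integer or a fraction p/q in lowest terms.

Part 1: T(2) = -2*(-39) + 3*(25) = 153; iterating: T(2)=153, T(3)=-423, T(4)=1305, T(5)=-3879, T(6)=11673, T(7)=-34983, T(8)=104985, T(9)=-314919, T(10)=944793, T(11)=-2834343, T(12)=8503065, T(13)=-25509159, T(14)=76527513, T(15)=-229582503; answer -229582503
Part 2: W1 = -229582503; r = -5; remainder = value at the root: -1*(-5)^4 - 9*(-5)^3 - 2*(-5)^2 - 8*(-5)^1 - 6 = (-625) + (1125) + (-50) + (40) + (-6) = 484; answer 484

484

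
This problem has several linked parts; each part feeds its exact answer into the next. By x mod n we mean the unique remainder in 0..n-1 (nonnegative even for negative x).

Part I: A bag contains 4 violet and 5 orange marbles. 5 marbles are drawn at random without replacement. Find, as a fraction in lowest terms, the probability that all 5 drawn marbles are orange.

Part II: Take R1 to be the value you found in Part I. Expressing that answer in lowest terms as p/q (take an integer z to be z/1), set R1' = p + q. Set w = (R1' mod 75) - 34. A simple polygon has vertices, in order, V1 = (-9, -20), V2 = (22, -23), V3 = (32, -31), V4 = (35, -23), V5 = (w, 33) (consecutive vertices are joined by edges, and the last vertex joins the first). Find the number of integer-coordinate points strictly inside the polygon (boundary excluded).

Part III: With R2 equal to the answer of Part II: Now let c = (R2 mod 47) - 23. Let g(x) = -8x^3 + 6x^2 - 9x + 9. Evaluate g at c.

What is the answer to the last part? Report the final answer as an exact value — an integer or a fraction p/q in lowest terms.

Part I: total draws C(9,5) = 126; favorable C(5,5) = 1; P = 1/126; answer 1/126
Part II: R1 = 1/126; threaded value p + q = 127; w = 18; cross terms: (-9*-23 - 22*-20)=647, (22*-31 - 32*-23)=54, (32*-23 - 35*-31)=349, (35*33 - 18*-23)=1569, (18*-20 - -9*33)=-63; twice the area = |2556| = 2556; area = 1278; boundary points = 1 + 2 + 1 + 1 + 1 = 6; strictly interior points = area - boundary/2 + 1 = 1276; answer 1276
Part III: R2 = 1276; c = -16; -8*(-16)^3 + 6*(-16)^2 - 9*(-16)^1 + 9 = (32768) + (1536) + (144) + (9) = 34457; answer 34457

34457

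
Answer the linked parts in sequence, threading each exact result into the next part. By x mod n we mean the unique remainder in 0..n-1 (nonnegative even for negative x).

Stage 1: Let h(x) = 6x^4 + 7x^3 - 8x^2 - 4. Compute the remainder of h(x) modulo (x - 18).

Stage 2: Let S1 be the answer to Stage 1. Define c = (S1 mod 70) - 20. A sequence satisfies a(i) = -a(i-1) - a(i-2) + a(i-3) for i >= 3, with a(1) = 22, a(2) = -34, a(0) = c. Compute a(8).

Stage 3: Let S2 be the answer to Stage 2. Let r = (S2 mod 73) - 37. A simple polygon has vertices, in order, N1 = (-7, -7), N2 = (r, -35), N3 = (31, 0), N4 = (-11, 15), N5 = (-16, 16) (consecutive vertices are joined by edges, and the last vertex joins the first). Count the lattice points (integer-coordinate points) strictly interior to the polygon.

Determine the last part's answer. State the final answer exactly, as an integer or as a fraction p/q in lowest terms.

1091

Stage 1: remainder = value at the root: 6*(18)^4 + 7*(18)^3 - 8*(18)^2 - 4 = (629856) + (40824) + (-2592) + (-4) = 668084; answer 668084
Stage 2: S1 = 668084; c = -16; a(3) = -1*(-34) - 1*(22) + 1*(-16) = -4; iterating: a(3)=-4, a(4)=60, a(5)=-90, a(6)=26, a(7)=124, a(8)=-240; answer -240
Stage 3: S2 = -240; r = 15; cross terms: (-7*-35 - 15*-7)=350, (15*0 - 31*-35)=1085, (31*15 - -11*0)=465, (-11*16 - -16*15)=64, (-16*-7 - -7*16)=224; twice the area = |2188| = 2188; area = 1094; boundary points = 2 + 1 + 3 + 1 + 1 = 8; strictly interior points = area - boundary/2 + 1 = 1091; answer 1091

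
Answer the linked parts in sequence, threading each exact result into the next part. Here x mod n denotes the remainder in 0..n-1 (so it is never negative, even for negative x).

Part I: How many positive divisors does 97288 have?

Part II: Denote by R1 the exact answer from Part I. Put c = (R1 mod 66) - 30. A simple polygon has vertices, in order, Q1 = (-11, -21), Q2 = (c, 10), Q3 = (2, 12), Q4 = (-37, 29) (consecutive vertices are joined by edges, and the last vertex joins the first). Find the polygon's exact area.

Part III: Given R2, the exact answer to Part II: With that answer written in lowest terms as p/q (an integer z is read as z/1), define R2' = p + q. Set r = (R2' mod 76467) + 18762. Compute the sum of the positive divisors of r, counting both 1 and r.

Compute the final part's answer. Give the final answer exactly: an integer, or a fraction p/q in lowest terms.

41496

Part I: 97288 = 2^3 * 12161; number of divisors = (3+1) * (1+1) = 8; answer 8
Part II: R1 = 8; c = -22; cross terms: (-11*10 - -22*-21)=-572, (-22*12 - 2*10)=-284, (2*29 - -37*12)=502, (-37*-21 - -11*29)=1096; twice the area = |742| = 742; area = 371; answer 371
Part III: R2 = 371; threaded value p + q = 372; r = 19134; 19134 = 2 * 3^2 * 1063; sigma = (1 + 2) * (1 + 3 + 9) * (1 + 1063) = 3 * 13 * 1064 = 41496; answer 41496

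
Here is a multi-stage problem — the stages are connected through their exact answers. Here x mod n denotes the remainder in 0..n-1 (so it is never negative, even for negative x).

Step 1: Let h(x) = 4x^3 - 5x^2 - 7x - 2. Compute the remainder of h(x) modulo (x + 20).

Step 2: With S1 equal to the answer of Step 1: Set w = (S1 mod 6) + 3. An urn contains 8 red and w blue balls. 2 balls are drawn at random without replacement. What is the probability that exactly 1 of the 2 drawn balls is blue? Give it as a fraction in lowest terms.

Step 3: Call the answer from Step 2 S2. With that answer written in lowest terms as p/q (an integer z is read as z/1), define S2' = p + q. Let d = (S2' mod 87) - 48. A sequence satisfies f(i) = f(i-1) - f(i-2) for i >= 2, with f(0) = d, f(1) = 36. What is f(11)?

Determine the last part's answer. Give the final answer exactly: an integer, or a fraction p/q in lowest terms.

Step 1: remainder = value at the root: 4*(-20)^3 - 5*(-20)^2 - 7*(-20)^1 - 2 = (-32000) + (-2000) + (140) + (-2) = -33862; answer -33862
Step 2: S1 = -33862; w = 5; total draws C(13,2) = 78; favorable C(5,1)*C(8,1) = 40; P = 20/39; answer 20/39
Step 3: S2 = 20/39; threaded value p + q = 59; d = 11; f(2) = 1*(36) - 1*(11) = 25; iterating: f(2)=25, f(3)=-11, f(4)=-36, f(5)=-25, f(6)=11, f(7)=36, f(8)=25, f(9)=-11, f(10)=-36, f(11)=-25; answer -25

-25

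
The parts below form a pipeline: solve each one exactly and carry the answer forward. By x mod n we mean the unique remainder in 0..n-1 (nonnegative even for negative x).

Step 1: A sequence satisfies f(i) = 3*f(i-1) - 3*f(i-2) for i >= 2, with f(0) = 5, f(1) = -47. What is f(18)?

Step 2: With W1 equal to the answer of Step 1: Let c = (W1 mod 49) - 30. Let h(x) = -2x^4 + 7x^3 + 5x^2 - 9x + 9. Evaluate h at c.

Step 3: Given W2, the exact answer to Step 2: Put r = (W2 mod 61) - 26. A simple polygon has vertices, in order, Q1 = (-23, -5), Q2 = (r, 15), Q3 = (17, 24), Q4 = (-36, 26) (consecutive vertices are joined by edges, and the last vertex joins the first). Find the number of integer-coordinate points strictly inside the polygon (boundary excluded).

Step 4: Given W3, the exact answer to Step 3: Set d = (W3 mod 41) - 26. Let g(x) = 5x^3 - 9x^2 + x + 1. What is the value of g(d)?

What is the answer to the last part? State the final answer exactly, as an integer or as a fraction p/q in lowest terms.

Step 1: f(2) = 3*(-47) - 3*(5) = -156; iterating: f(2)=-156, f(3)=-327, f(4)=-513, f(5)=-558, f(6)=-135, f(7)=1269, f(8)=4212, f(9)=8829, f(10)=13851, f(11)=15066, f(12)=3645, f(13)=-34263, f(14)=-113724, f(15)=-238383, f(16)=-373977, f(17)=-406782, f(18)=-98415; answer -98415
Step 2: W1 = -98415; c = -4; -2*(-4)^4 + 7*(-4)^3 + 5*(-4)^2 - 9*(-4)^1 + 9 = (-512) + (-448) + (80) + (36) + (9) = -835; answer -835
Step 3: W2 = -835; r = -7; cross terms: (-23*15 - -7*-5)=-380, (-7*24 - 17*15)=-423, (17*26 - -36*24)=1306, (-36*-5 - -23*26)=778; twice the area = |1281| = 1281; area = 1281/2; boundary points = 4 + 3 + 1 + 1 = 9; strictly interior points = area - boundary/2 + 1 = 637; answer 637
Step 4: W3 = 637; d = -4; 5*(-4)^3 - 9*(-4)^2 + 1*(-4)^1 + 1 = (-320) + (-144) + (-4) + (1) = -467; answer -467

-467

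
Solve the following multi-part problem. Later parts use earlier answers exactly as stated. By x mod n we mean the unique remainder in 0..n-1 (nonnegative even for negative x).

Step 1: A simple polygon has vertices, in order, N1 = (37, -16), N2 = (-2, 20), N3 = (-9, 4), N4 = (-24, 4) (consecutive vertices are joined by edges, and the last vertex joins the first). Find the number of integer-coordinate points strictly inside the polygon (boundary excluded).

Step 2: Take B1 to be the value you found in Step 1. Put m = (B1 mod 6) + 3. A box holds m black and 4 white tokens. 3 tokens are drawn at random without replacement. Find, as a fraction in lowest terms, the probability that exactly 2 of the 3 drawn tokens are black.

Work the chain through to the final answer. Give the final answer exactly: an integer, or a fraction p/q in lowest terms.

1/2

Step 1: cross terms: (37*20 - -2*-16)=708, (-2*4 - -9*20)=172, (-9*4 - -24*4)=60, (-24*-16 - 37*4)=236; twice the area = |1176| = 1176; area = 588; boundary points = 3 + 1 + 15 + 1 = 20; strictly interior points = area - boundary/2 + 1 = 579; answer 579
Step 2: B1 = 579; m = 6; total draws C(10,3) = 120; favorable C(6,2)*C(4,1) = 60; P = 1/2; answer 1/2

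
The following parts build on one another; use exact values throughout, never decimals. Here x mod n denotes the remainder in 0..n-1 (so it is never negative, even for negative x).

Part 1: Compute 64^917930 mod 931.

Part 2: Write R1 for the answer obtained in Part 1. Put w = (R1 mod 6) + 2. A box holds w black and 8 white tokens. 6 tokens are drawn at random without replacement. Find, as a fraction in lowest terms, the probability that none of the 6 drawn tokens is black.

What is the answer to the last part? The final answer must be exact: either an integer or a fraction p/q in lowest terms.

7/429

Part 1: squarings mod 931: 64^1=64, 64^2=372, 64^4=596, 64^8=505, 64^16=862, 64^32=106, 64^64=64, 64^128=372, 64^256=596, 64^512=505, 64^1024=862, 64^2048=106, 64^4096=64, 64^8192=372, 64^16384=596, 64^32768=505, 64^65536=862, 64^131072=106, 64^262144=64, 64^524288=372; 64^917930 = 64^2 * 64^8 * 64^32 * 64^128 * 64^256 * 64^131072 * 64^262144 * 64^524288 = 771 (mod 931); answer 771
Part 2: R1 = 771; w = 5; total draws C(13,6) = 1716; favorable C(8,6) = 28; P = 7/429; answer 7/429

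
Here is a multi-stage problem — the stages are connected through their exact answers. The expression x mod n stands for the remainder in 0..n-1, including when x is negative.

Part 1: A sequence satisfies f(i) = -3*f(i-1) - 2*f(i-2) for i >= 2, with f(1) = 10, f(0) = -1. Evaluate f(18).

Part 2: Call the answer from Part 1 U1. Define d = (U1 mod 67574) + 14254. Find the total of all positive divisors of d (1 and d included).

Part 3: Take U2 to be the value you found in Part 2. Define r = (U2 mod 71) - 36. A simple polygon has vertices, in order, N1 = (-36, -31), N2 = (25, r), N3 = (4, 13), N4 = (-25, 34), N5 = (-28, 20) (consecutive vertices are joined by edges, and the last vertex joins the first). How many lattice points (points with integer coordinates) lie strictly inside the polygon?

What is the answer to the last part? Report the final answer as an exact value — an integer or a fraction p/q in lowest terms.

1459

Part 1: f(2) = -3*(10) - 2*(-1) = -28; iterating: f(2)=-28, f(3)=64, f(4)=-136, f(5)=280, f(6)=-568, f(7)=1144, f(8)=-2296, f(9)=4600, f(10)=-9208, f(11)=18424, f(12)=-36856, f(13)=73720, f(14)=-147448, f(15)=294904, f(16)=-589816, f(17)=1179640, f(18)=-2359288; answer -2359288
Part 2: U1 = -2359288; d = 20056; 20056 = 2^3 * 23 * 109; sigma = (1 + 2 + 4 + 8) * (1 + 23) * (1 + 109) = 15 * 24 * 110 = 39600; answer 39600
Part 3: U2 = 39600; r = 17; cross terms: (-36*17 - 25*-31)=163, (25*13 - 4*17)=257, (4*34 - -25*13)=461, (-25*20 - -28*34)=452, (-28*-31 - -36*20)=1588; twice the area = |2921| = 2921; area = 2921/2; boundary points = 1 + 1 + 1 + 1 + 1 = 5; strictly interior points = area - boundary/2 + 1 = 1459; answer 1459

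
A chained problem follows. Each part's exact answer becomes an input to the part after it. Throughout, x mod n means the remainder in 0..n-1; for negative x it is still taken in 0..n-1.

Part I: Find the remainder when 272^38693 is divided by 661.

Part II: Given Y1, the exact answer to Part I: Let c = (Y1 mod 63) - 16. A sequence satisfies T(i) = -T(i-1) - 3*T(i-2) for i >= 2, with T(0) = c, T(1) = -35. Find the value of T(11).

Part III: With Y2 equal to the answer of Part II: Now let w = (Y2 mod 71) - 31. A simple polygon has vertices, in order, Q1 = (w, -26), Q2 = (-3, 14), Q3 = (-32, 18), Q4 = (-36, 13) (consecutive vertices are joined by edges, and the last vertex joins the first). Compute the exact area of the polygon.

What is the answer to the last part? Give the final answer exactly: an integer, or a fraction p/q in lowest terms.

737

Part I: squarings mod 661: 272^1=272, 272^2=613, 272^4=321, 272^8=586, 272^16=337, 272^32=538, 272^64=587, 272^128=188, 272^256=311, 272^512=215, 272^1024=616, 272^2048=42, 272^4096=442, 272^8192=369, 272^16384=656, 272^32768=25; 272^38693 = 272^1 * 272^4 * 272^32 * 272^256 * 272^512 * 272^1024 * 272^4096 * 272^32768 = 436 (mod 661); answer 436
Part II: Y1 = 436; c = 42; T(2) = -1*(-35) - 3*(42) = -91; iterating: T(2)=-91, T(3)=196, T(4)=77, T(5)=-665, T(6)=434, T(7)=1561, T(8)=-2863, T(9)=-1820, T(10)=10409, T(11)=-4949; answer -4949
Part III: Y2 = -4949; w = -10; cross terms: (-10*14 - -3*-26)=-218, (-3*18 - -32*14)=394, (-32*13 - -36*18)=232, (-36*-26 - -10*13)=1066; twice the area = |1474| = 1474; area = 737; answer 737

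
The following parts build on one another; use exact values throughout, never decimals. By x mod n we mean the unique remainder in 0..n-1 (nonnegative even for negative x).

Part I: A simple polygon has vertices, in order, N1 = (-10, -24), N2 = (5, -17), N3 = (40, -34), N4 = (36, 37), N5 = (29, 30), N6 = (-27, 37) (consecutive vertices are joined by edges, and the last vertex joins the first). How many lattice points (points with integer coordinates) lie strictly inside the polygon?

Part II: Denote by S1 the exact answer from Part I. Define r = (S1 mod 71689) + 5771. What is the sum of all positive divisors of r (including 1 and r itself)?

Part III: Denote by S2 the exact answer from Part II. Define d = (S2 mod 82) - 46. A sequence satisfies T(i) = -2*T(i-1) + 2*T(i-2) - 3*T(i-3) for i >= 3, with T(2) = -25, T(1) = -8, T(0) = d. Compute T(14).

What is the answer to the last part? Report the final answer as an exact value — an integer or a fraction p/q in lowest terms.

-11405545

Part I: cross terms: (-10*-17 - 5*-24)=290, (5*-34 - 40*-17)=510, (40*37 - 36*-34)=2704, (36*30 - 29*37)=7, (29*37 - -27*30)=1883, (-27*-24 - -10*37)=1018; twice the area = |6412| = 6412; area = 3206; boundary points = 1 + 1 + 1 + 7 + 7 + 1 = 18; strictly interior points = area - boundary/2 + 1 = 3198; answer 3198
Part II: S1 = 3198; r = 8969; 8969 is prime, so its only divisors are 1 and 8969; sigma = 1 + 8969 = 8970; answer 8970
Part III: S2 = 8970; d = -14; T(3) = -2*(-25) + 2*(-8) - 3*(-14) = 76; iterating: T(3)=76, T(4)=-178, T(5)=583, T(6)=-1750, T(7)=5200, T(8)=-15649, T(9)=46948, T(10)=-140794, T(11)=422431, T(12)=-1267294, T(13)=3801832, T(14)=-11405545; answer -11405545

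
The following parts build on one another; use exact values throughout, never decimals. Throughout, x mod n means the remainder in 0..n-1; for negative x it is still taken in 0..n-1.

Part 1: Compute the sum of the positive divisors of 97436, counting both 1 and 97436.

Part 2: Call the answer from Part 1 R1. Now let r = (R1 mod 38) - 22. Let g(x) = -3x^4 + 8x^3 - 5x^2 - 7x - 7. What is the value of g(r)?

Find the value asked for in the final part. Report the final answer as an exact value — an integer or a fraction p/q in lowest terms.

-16655

Part 1: 97436 = 2^2 * 24359; sigma = (1 + 2 + 4) * (1 + 24359) = 7 * 24360 = 170520; answer 170520
Part 2: R1 = 170520; r = -8; -3*(-8)^4 + 8*(-8)^3 - 5*(-8)^2 - 7*(-8)^1 - 7 = (-12288) + (-4096) + (-320) + (56) + (-7) = -16655; answer -16655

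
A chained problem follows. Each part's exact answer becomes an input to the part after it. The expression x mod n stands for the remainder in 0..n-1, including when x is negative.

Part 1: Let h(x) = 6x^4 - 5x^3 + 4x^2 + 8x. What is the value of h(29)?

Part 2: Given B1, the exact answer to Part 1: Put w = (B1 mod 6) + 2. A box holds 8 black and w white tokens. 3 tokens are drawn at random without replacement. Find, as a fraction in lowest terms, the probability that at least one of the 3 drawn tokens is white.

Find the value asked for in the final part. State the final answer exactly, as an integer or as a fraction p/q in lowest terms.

Part 1: 6*(29)^4 - 5*(29)^3 + 4*(29)^2 + 8*(29)^1 = (4243686) + (-121945) + (3364) + (232) = 4125337; answer 4125337
Part 2: B1 = 4125337; w = 3; total draws C(11,3) = 165; complement C(8,3) = 56; favorable 165 - 56 = 109; P = 109/165; answer 109/165

109/165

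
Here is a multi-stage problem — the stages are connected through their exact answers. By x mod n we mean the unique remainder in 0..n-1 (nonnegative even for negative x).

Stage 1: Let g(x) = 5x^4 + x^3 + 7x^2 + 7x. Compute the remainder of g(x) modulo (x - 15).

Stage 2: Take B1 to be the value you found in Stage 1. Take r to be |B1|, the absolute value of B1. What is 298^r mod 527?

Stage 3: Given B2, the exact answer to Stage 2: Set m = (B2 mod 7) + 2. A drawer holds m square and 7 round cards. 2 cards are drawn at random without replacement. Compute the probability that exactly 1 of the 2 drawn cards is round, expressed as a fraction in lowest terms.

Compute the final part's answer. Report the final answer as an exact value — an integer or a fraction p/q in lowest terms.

Stage 1: remainder = value at the root: 5*(15)^4 + 1*(15)^3 + 7*(15)^2 + 7*(15)^1 = (253125) + (3375) + (1575) + (105) = 258180; answer 258180
Stage 2: B1 = 258180; r = 258180; squarings mod 527: 298^1=298, 298^2=268, 298^4=152, 298^8=443, 298^16=205, 298^32=392, 298^64=307, 298^128=443, 298^256=205, 298^512=392, 298^1024=307, 298^2048=443, 298^4096=205, 298^8192=392, 298^16384=307, 298^32768=443, 298^65536=205, 298^131072=392; 298^258180 = 298^4 * 298^128 * 298^4096 * 298^8192 * 298^16384 * 298^32768 * 298^65536 * 298^131072 = 373 (mod 527); answer 373
Stage 3: B2 = 373; m = 4; total draws C(11,2) = 55; favorable C(7,1)*C(4,1) = 28; P = 28/55; answer 28/55

28/55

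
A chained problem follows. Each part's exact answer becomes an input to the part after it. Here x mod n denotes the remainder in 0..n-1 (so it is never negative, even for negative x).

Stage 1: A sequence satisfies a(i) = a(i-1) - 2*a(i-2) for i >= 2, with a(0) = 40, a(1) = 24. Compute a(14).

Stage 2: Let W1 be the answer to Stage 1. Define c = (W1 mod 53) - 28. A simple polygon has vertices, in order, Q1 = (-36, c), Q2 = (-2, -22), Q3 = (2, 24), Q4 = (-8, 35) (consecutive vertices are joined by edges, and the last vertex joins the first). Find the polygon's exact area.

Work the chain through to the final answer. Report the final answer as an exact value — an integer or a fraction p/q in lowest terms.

1191

Stage 1: a(2) = 1*(24) - 2*(40) = -56; iterating: a(2)=-56, a(3)=-104, a(4)=8, a(5)=216, a(6)=200, a(7)=-232, a(8)=-632, a(9)=-168, a(10)=1096, a(11)=1432, a(12)=-760, a(13)=-3624, a(14)=-2104; answer -2104
Stage 2: W1 = -2104; c = -12; cross terms: (-36*-22 - -2*-12)=768, (-2*24 - 2*-22)=-4, (2*35 - -8*24)=262, (-8*-12 - -36*35)=1356; twice the area = |2382| = 2382; area = 1191; answer 1191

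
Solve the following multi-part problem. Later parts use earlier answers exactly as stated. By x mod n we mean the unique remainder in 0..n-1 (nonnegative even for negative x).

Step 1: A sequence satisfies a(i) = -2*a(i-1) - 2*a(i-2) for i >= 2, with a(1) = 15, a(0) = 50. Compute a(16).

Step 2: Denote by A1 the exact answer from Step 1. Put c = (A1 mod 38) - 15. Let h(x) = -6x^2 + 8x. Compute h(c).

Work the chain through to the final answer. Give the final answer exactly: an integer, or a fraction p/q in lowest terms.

-1598

Step 1: a(2) = -2*(15) - 2*(50) = -130; iterating: a(2)=-130, a(3)=230, a(4)=-200, a(5)=-60, a(6)=520, a(7)=-920, a(8)=800, a(9)=240, a(10)=-2080, a(11)=3680, a(12)=-3200, a(13)=-960, a(14)=8320, a(15)=-14720, a(16)=12800; answer 12800
Step 2: A1 = 12800; c = 17; -6*(17)^2 + 8*(17)^1 = (-1734) + (136) = -1598; answer -1598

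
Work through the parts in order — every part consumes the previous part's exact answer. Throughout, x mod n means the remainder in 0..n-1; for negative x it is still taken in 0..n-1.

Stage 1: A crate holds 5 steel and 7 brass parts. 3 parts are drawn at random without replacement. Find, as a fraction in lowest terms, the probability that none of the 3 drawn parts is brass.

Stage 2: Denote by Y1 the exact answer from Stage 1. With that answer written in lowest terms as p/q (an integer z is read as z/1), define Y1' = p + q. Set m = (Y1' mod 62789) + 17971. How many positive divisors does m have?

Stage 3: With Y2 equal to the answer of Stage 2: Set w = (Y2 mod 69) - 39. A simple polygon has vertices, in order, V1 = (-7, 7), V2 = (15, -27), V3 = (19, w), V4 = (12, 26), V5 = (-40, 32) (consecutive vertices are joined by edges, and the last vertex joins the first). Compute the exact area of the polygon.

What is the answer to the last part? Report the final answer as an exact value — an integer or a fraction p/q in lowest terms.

Stage 1: total draws C(12,3) = 220; favorable C(5,3) = 10; P = 1/22; answer 1/22
Stage 2: Y1 = 1/22; threaded value p + q = 23; m = 17994; 17994 = 2 * 3 * 2999; number of divisors = (1+1) * (1+1) * (1+1) = 8; answer 8
Stage 3: Y2 = 8; w = -31; cross terms: (-7*-27 - 15*7)=84, (15*-31 - 19*-27)=48, (19*26 - 12*-31)=866, (12*32 - -40*26)=1424, (-40*7 - -7*32)=-56; twice the area = |2366| = 2366; area = 1183; answer 1183

1183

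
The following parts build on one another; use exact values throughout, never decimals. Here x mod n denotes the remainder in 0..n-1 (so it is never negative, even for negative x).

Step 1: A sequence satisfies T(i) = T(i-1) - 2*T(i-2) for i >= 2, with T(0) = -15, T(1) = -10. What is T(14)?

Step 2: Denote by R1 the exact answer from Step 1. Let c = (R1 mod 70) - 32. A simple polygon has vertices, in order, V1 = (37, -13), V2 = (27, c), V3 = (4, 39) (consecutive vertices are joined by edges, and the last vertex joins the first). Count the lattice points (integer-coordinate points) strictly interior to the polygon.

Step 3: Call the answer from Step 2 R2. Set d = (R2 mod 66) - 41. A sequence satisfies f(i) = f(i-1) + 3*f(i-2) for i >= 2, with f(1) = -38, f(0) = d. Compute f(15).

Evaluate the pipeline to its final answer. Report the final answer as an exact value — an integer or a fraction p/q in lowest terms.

-4921415

Step 1: T(2) = 1*(-10) - 2*(-15) = 20; iterating: T(2)=20, T(3)=40, T(4)=0, T(5)=-80, T(6)=-80, T(7)=80, T(8)=240, T(9)=80, T(10)=-400, T(11)=-560, T(12)=240, T(13)=1360, T(14)=880; answer 880
Step 2: R1 = 880; c = 8; cross terms: (37*8 - 27*-13)=647, (27*39 - 4*8)=1021, (4*-13 - 37*39)=-1495; twice the area = |173| = 173; area = 173/2; boundary points = 1 + 1 + 1 = 3; strictly interior points = area - boundary/2 + 1 = 86; answer 86
Step 3: R2 = 86; d = -21; f(2) = 1*(-38) + 3*(-21) = -101; iterating: f(2)=-101, f(3)=-215, f(4)=-518, f(5)=-1163, f(6)=-2717, f(7)=-6206, f(8)=-14357, f(9)=-32975, f(10)=-76046, f(11)=-174971, f(12)=-403109, f(13)=-928022, f(14)=-2137349, f(15)=-4921415; answer -4921415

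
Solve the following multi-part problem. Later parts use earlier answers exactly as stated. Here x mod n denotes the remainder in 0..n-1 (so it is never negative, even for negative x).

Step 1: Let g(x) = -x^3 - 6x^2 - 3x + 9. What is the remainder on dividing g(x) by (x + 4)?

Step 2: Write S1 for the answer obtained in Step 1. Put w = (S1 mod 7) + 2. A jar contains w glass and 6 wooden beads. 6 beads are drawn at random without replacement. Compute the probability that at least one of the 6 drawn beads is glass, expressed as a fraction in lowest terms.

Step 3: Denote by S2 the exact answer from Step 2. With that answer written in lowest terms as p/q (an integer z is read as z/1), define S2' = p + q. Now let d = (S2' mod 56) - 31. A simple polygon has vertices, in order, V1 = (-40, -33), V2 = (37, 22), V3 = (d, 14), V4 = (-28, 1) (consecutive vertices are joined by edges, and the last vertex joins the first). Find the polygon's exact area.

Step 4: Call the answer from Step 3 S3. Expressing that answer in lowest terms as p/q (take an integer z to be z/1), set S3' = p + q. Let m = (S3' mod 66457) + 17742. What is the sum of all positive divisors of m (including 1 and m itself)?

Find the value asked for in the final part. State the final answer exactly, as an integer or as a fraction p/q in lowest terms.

30888

Step 1: remainder = value at the root: -1*(-4)^3 - 6*(-4)^2 - 3*(-4)^1 + 9 = (64) + (-96) + (12) + (9) = -11; answer -11
Step 2: S1 = -11; w = 5; total draws C(11,6) = 462; complement C(6,6) = 1; favorable 462 - 1 = 461; P = 461/462; answer 461/462
Step 3: S2 = 461/462; threaded value p + q = 923; d = -4; cross terms: (-40*22 - 37*-33)=341, (37*14 - -4*22)=606, (-4*1 - -28*14)=388, (-28*-33 - -40*1)=964; twice the area = |2299| = 2299; area = 2299/2; answer 2299/2
Step 4: S3 = 2299/2; threaded value p + q = 2301; m = 20043; 20043 = 3^2 * 17 * 131; sigma = (1 + 3 + 9) * (1 + 17) * (1 + 131) = 13 * 18 * 132 = 30888; answer 30888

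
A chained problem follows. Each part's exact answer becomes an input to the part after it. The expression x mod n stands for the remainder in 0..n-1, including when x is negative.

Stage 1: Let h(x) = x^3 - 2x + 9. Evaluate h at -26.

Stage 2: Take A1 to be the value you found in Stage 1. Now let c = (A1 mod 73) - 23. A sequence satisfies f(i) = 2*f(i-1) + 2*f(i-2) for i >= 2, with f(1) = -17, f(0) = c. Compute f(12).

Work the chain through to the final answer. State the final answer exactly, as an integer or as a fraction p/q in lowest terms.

Stage 1: 1*(-26)^3 - 2*(-26)^1 + 9 = (-17576) + (52) + (9) = -17515; answer -17515
Stage 2: A1 = -17515; c = -18; f(2) = 2*(-17) + 2*(-18) = -70; iterating: f(2)=-70, f(3)=-174, f(4)=-488, f(5)=-1324, f(6)=-3624, f(7)=-9896, f(8)=-27040, f(9)=-73872, f(10)=-201824, f(11)=-551392, f(12)=-1506432; answer -1506432

-1506432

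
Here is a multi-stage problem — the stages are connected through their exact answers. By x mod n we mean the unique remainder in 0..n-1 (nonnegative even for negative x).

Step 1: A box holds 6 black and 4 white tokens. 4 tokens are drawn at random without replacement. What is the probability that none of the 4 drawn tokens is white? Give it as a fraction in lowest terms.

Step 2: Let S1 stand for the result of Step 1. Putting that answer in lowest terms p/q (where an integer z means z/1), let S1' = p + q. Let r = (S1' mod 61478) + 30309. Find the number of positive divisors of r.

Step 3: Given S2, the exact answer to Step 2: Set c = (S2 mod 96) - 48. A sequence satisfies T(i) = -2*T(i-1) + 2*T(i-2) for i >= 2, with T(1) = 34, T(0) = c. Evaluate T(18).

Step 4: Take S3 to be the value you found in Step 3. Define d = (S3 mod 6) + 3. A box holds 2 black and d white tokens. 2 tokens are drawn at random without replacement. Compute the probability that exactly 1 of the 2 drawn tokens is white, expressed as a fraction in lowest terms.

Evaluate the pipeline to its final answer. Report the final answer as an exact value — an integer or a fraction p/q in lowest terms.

Step 1: total draws C(10,4) = 210; favorable C(6,4) = 15; P = 1/14; answer 1/14
Step 2: S1 = 1/14; threaded value p + q = 15; r = 30324; 30324 = 2^2 * 3 * 7 * 19^2; number of divisors = (2+1) * (1+1) * (1+1) * (2+1) = 36; answer 36
Step 3: S2 = 36; c = -12; T(2) = -2*(34) + 2*(-12) = -92; iterating: T(2)=-92, T(3)=252, T(4)=-688, T(5)=1880, T(6)=-5136, T(7)=14032, T(8)=-38336, T(9)=104736, T(10)=-286144, T(11)=781760, T(12)=-2135808, T(13)=5835136, T(14)=-15941888, T(15)=43554048, T(16)=-118991872, T(17)=325091840, T(18)=-888167424; answer -888167424
Step 4: S3 = -888167424; d = 3; total draws C(5,2) = 10; favorable C(3,1)*C(2,1) = 6; P = 3/5; answer 3/5

3/5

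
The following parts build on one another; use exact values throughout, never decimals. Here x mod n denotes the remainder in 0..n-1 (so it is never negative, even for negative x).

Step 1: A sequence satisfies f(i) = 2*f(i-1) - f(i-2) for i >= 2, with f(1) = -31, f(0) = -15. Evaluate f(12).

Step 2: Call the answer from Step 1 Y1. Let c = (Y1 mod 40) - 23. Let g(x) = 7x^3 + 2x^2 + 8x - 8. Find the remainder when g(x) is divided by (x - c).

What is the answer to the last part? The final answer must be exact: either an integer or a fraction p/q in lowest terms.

7272

Step 1: f(2) = 2*(-31) - 1*(-15) = -47; iterating: f(2)=-47, f(3)=-63, f(4)=-79, f(5)=-95, f(6)=-111, f(7)=-127, f(8)=-143, f(9)=-159, f(10)=-175, f(11)=-191, f(12)=-207; answer -207
Step 2: Y1 = -207; c = 10; remainder = value at the root: 7*(10)^3 + 2*(10)^2 + 8*(10)^1 - 8 = (7000) + (200) + (80) + (-8) = 7272; answer 7272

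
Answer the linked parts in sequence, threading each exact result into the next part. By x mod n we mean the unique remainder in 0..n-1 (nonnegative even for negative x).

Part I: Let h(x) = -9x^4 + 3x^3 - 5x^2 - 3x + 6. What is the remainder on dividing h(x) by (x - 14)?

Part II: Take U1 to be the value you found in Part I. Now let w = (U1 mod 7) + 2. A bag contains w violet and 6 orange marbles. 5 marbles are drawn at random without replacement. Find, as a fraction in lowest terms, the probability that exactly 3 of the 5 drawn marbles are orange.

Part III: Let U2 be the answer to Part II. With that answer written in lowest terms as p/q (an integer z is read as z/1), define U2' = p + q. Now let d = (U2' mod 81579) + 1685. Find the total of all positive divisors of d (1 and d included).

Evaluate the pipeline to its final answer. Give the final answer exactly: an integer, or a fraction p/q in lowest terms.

Part I: remainder = value at the root: -9*(14)^4 + 3*(14)^3 - 5*(14)^2 - 3*(14)^1 + 6 = (-345744) + (8232) + (-980) + (-42) + (6) = -338528; answer -338528
Part II: U1 = -338528; w = 8; total draws C(14,5) = 2002; favorable C(6,3)*C(8,2) = 560; P = 40/143; answer 40/143
Part III: U2 = 40/143; threaded value p + q = 183; d = 1868; 1868 = 2^2 * 467; sigma = (1 + 2 + 4) * (1 + 467) = 7 * 468 = 3276; answer 3276

3276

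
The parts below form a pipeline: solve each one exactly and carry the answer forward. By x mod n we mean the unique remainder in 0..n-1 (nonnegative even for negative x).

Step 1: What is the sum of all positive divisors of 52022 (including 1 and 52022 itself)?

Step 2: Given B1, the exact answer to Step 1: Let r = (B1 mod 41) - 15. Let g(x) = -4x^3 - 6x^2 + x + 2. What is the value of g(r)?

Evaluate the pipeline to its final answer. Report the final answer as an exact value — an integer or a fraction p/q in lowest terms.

9788

Step 1: 52022 = 2 * 19 * 37^2; sigma = (1 + 2) * (1 + 19) * (1 + 37 + 1369) = 3 * 20 * 1407 = 84420; answer 84420
Step 2: B1 = 84420; r = -14; -4*(-14)^3 - 6*(-14)^2 + 1*(-14)^1 + 2 = (10976) + (-1176) + (-14) + (2) = 9788; answer 9788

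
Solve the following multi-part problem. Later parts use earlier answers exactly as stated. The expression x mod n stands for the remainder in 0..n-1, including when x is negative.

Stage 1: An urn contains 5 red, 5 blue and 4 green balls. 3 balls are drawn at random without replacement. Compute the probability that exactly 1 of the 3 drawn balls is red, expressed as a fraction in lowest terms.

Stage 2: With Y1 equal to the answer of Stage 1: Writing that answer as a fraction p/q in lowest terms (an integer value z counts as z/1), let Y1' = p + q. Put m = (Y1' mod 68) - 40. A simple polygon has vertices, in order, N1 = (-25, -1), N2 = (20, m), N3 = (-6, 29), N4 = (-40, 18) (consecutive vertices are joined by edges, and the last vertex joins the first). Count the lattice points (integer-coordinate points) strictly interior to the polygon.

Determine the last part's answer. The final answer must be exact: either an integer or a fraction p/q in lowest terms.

1449

Stage 1: total draws C(14,3) = 364; favorable C(5,1)*C(9,2) = 180; P = 45/91; answer 45/91
Stage 2: Y1 = 45/91; threaded value p + q = 136; m = -40; cross terms: (-25*-40 - 20*-1)=1020, (20*29 - -6*-40)=340, (-6*18 - -40*29)=1052, (-40*-1 - -25*18)=490; twice the area = |2902| = 2902; area = 1451; boundary points = 3 + 1 + 1 + 1 = 6; strictly interior points = area - boundary/2 + 1 = 1449; answer 1449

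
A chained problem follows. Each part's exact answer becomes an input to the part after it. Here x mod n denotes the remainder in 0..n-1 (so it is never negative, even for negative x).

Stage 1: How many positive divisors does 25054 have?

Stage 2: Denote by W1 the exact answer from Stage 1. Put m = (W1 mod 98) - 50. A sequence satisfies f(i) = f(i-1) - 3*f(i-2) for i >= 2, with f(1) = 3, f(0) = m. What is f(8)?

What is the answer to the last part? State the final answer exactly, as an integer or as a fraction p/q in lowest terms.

1689

Stage 1: 25054 = 2 * 12527; number of divisors = (1+1) * (1+1) = 4; answer 4
Stage 2: W1 = 4; m = -46; f(2) = 1*(3) - 3*(-46) = 141; iterating: f(2)=141, f(3)=132, f(4)=-291, f(5)=-687, f(6)=186, f(7)=2247, f(8)=1689; answer 1689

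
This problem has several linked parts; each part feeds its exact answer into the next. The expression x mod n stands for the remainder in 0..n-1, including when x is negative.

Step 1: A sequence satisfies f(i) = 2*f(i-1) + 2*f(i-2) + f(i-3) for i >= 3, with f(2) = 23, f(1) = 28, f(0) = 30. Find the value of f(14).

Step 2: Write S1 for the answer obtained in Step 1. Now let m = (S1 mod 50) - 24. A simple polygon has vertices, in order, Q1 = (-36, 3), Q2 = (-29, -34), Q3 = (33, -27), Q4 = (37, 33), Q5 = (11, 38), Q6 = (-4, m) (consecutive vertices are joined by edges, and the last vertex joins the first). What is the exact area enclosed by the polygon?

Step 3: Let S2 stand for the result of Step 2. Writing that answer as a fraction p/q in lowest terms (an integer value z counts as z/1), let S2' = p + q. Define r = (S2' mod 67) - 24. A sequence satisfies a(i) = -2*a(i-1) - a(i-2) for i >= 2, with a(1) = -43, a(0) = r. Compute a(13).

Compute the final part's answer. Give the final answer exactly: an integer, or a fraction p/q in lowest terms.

-295

Step 1: f(3) = 2*(23) + 2*(28) + 1*(30) = 132; iterating: f(3)=132, f(4)=338, f(5)=963, f(6)=2734, f(7)=7732, f(8)=21895, f(9)=61988, f(10)=175498, f(11)=496867, f(12)=1406718, f(13)=3982668, f(14)=11275639; answer 11275639
Step 2: S1 = 11275639; m = 15; cross terms: (-36*-34 - -29*3)=1311, (-29*-27 - 33*-34)=1905, (33*33 - 37*-27)=2088, (37*38 - 11*33)=1043, (11*15 - -4*38)=317, (-4*3 - -36*15)=528; twice the area = |7192| = 7192; area = 3596; answer 3596
Step 3: S2 = 3596; threaded value p + q = 3597; r = 22; a(2) = -2*(-43) - 1*(22) = 64; iterating: a(2)=64, a(3)=-85, a(4)=106, a(5)=-127, a(6)=148, a(7)=-169, a(8)=190, a(9)=-211, a(10)=232, a(11)=-253, a(12)=274, a(13)=-295; answer -295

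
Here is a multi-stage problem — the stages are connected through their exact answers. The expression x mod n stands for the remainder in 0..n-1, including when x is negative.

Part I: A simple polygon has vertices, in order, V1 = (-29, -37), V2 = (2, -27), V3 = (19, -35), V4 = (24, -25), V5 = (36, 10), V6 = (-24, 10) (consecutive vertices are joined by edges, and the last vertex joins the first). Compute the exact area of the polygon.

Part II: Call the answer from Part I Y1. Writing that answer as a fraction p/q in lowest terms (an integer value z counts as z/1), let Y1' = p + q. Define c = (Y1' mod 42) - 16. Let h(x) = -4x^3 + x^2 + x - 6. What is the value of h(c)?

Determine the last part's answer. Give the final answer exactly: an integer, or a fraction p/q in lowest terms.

2982

Part I: cross terms: (-29*-27 - 2*-37)=857, (2*-35 - 19*-27)=443, (19*-25 - 24*-35)=365, (24*10 - 36*-25)=1140, (36*10 - -24*10)=600, (-24*-37 - -29*10)=1178; twice the area = |4583| = 4583; area = 4583/2; answer 4583/2
Part II: Y1 = 4583/2; threaded value p + q = 4585; c = -9; -4*(-9)^3 + 1*(-9)^2 + 1*(-9)^1 - 6 = (2916) + (81) + (-9) + (-6) = 2982; answer 2982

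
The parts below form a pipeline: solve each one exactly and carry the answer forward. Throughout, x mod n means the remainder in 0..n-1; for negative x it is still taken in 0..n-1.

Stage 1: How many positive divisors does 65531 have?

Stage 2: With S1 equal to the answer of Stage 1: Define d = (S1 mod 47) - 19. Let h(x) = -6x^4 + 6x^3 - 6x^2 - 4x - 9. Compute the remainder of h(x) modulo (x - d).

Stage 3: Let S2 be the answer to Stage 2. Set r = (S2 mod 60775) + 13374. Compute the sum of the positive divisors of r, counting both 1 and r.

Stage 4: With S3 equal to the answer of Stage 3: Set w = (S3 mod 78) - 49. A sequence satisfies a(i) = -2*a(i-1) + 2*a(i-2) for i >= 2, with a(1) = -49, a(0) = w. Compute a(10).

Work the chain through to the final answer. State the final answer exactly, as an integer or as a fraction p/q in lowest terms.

Stage 1: 65531 = 19 * 3449; number of divisors = (1+1) * (1+1) = 4; answer 4
Stage 2: S1 = 4; d = -15; remainder = value at the root: -6*(-15)^4 + 6*(-15)^3 - 6*(-15)^2 - 4*(-15)^1 - 9 = (-303750) + (-20250) + (-1350) + (60) + (-9) = -325299; answer -325299
Stage 3: S2 = -325299; r = 52725; 52725 = 3 * 5^2 * 19 * 37; sigma = (1 + 3) * (1 + 5 + 25) * (1 + 19) * (1 + 37) = 4 * 31 * 20 * 38 = 94240; answer 94240
Stage 4: S3 = 94240; w = -33; a(2) = -2*(-49) + 2*(-33) = 32; iterating: a(2)=32, a(3)=-162, a(4)=388, a(5)=-1100, a(6)=2976, a(7)=-8152, a(8)=22256, a(9)=-60816, a(10)=166144; answer 166144

166144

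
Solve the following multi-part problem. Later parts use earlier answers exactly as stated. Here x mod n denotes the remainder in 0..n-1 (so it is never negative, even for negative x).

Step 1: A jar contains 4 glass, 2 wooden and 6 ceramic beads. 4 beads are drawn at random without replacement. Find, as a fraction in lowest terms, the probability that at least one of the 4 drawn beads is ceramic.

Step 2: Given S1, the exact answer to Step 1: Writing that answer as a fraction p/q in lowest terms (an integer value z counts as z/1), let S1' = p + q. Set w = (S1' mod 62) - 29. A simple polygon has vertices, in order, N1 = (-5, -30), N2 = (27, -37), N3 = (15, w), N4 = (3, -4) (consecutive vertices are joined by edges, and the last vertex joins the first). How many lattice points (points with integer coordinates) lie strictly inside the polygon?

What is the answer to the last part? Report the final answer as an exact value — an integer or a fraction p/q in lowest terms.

Step 1: total draws C(12,4) = 495; complement C(6,4) = 15; favorable 495 - 15 = 480; P = 32/33; answer 32/33
Step 2: S1 = 32/33; threaded value p + q = 65; w = -26; cross terms: (-5*-37 - 27*-30)=995, (27*-26 - 15*-37)=-147, (15*-4 - 3*-26)=18, (3*-30 - -5*-4)=-110; twice the area = |756| = 756; area = 378; boundary points = 1 + 1 + 2 + 2 = 6; strictly interior points = area - boundary/2 + 1 = 376; answer 376

376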